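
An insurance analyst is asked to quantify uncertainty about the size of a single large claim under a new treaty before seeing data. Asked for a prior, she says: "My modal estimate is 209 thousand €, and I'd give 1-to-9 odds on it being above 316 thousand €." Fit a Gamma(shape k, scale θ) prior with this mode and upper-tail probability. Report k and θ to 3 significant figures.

k ≈ 11.9, θ ≈ 19.2

Gamma(k,θ) with k>1 has mode (k−1)θ, so θ = 209/(k−1).
Need P(X < 316) = 0.9 with θ tied to k this way. Start at k = 2, θ = 209: P(X<316) ≈ 0.446.
Too low — raise k to concentrate. Iterating converges to k ≈ 11.9.
Then θ = 209/(11.9−1) ≈ 19.2.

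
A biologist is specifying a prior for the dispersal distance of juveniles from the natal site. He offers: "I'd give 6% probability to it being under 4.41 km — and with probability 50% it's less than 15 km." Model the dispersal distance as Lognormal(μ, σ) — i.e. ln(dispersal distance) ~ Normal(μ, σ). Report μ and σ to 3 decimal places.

μ ≈ 2.708, σ ≈ 0.787

If T ~ Lognormal(μ,σ) then ln T ~ Normal(μ,σ), so the p-quantile of ln T is μ + z_p·σ.
ln(4.41) = 1.484 and ln(15) = 2.708; z_{0.06} = -1.555, z_{0.5} = 0.
σ = (2.708 − 1.484)/(0 − (-1.555)) = 0.787.
μ = 1.484 − (-1.555)·0.787 = 2.708.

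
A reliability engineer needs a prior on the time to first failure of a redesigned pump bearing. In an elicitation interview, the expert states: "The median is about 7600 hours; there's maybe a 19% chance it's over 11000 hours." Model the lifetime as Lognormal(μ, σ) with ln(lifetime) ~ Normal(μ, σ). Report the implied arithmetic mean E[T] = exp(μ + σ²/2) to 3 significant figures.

If T ~ Lognormal(μ,σ) then ln T ~ Normal(μ,σ), so the p-quantile of ln T is μ + z_p·σ.
ln(7600) = 8.936 and ln(11000) = 9.306; z_{0.5} = 0, z_{0.81} = 0.8779.
σ = (9.306 − 8.936)/(0.8779 − (0)) = 0.421.
μ = 8.936 − (0)·0.421 = 8.936.
E[T] = exp(μ + σ²/2) = exp(8.936 + 0.0887) = 8300 hours.

E[T] ≈ 8300 hours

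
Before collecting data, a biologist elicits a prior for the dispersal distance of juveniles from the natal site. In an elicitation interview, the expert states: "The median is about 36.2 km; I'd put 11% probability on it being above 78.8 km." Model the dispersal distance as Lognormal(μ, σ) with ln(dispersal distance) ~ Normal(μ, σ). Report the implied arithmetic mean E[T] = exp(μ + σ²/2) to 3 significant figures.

E[T] ≈ 44.3 km

If T ~ Lognormal(μ,σ) then ln T ~ Normal(μ,σ), so the p-quantile of ln T is μ + z_p·σ.
ln(36.2) = 3.589 and ln(78.8) = 4.367; z_{0.5} = 0, z_{0.89} = 1.227.
σ = (4.367 − 3.589)/(1.227 − (0)) = 0.634.
μ = 3.589 − (0)·0.634 = 3.589.
E[T] = exp(μ + σ²/2) = exp(3.589 + 0.2011) = 44.3 km.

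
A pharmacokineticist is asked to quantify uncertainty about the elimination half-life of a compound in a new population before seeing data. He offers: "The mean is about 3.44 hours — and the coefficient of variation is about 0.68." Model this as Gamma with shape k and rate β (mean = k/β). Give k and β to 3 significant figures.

For Gamma(k, rate β): mean = k/β, variance = k/β², so CV = 1/√k.
CV = 0.68, hence k = 1/CV² = 2.16.
Then β = k/mean = 2.16/3.44 = 0.629.

k ≈ 2.16, β ≈ 0.629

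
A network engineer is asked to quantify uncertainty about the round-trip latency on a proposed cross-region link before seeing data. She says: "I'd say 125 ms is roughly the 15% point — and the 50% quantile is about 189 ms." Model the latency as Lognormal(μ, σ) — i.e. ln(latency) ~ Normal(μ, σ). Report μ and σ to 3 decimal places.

μ ≈ 5.242, σ ≈ 0.399

If T ~ Lognormal(μ,σ) then ln T ~ Normal(μ,σ), so the p-quantile of ln T is μ + z_p·σ.
ln(125) = 4.828 and ln(189) = 5.242; z_{0.15} = -1.036, z_{0.5} = 0.
σ = (5.242 − 4.828)/(0 − (-1.036)) = 0.399.
μ = 4.828 − (-1.036)·0.399 = 5.242.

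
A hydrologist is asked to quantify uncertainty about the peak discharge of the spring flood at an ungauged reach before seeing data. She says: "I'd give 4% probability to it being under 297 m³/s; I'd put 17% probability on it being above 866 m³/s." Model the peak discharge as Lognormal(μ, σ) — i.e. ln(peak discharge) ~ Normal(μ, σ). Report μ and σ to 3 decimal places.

If T ~ Lognormal(μ,σ) then ln T ~ Normal(μ,σ), so the p-quantile of ln T is μ + z_p·σ.
ln(297) = 5.694 and ln(866) = 6.764; z_{0.04} = -1.751, z_{0.83} = 0.9542.
σ = (6.764 − 5.694)/(0.9542 − (-1.751)) = 0.396.
μ = 5.694 − (-1.751)·0.396 = 6.386.

μ ≈ 6.386, σ ≈ 0.396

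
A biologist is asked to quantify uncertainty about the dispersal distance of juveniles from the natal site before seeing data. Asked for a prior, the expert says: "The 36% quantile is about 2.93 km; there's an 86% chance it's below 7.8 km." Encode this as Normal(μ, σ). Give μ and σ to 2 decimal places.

μ = 4.14, σ = 3.38

For Normal(μ,σ), the p-quantile is μ + z_p·σ. Here z_{0.36} = -0.3585, z_{0.86} = 1.08.
So 2.93 = μ − 0.3585σ and 7.8 = μ + 1.08σ.
Subtracting: σ = (7.8 − 2.93)/(1.08 − (-0.3585)) = 3.38.
Then μ = 2.93 − (-0.3585)·3.38 = 4.14.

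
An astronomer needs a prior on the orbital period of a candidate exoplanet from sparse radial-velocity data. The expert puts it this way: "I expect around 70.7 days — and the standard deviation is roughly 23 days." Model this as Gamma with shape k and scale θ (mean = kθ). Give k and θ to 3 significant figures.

k ≈ 9.45, θ ≈ 7.48

For Gamma(k, scale θ): mean = kθ, variance = kθ², so CV = 1/√k.
CV = SD/mean = 23/70.7 = 0.3253, hence k = 1/CV² = 9.45.
Then θ = mean/k = 70.7/9.45 = 7.48.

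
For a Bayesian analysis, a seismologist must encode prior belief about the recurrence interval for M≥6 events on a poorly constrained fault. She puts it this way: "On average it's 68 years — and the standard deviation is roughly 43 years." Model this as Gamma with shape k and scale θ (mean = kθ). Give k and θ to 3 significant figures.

k ≈ 2.5, θ ≈ 27.2

For Gamma(k, scale θ): mean = kθ, variance = kθ², so CV = 1/√k.
CV = SD/mean = 43/68 = 0.6324, hence k = 1/CV² = 2.5.
Then θ = mean/k = 68/2.5 = 27.2.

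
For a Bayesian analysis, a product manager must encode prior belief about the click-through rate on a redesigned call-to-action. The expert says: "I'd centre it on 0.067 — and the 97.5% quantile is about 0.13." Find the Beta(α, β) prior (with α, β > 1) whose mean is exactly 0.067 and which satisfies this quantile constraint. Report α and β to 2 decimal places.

α ≈ 5.48, β ≈ 76.26

With mean 0.067 fixed, write α = 0.067s, β = 0.933s where s = α+β.
Need P(θ < 0.13) = 0.975 under Beta(0.067s, 0.933s). Normal approximation: (q−m)/√(m(1−m)/s) ≈ z_{0.975} = 1.96, so s ≈ 0.067·0.933·(1.96)²/(0.13−0.067)² = 60.5.
At s = 60.5: P(θ<0.13) ≈ 0.957. Adjusting to match 0.975 gives s ≈ 81.74.
So α = 0.067·81.74 ≈ 5.48, β = 0.933·81.74 ≈ 76.26.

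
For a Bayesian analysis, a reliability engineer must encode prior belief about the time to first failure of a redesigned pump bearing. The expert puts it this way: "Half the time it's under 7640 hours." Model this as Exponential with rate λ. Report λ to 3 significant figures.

λ ≈ 9.07e-05

Exponential median = ln 2 / λ, so λ = ln 2 / 7640.0 = 9.07e-05.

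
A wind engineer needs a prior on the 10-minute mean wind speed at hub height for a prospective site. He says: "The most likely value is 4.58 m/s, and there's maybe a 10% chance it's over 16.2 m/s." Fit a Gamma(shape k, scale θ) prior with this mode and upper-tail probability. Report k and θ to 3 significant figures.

Gamma(k,θ) with k>1 has mode (k−1)θ, so θ = 4.58/(k−1).
Need P(X < 16.2) = 0.9 with θ tied to k this way. Start at k = 2, θ = 4.58: P(X<16.2) ≈ 0.868.
Too low — raise k to concentrate. Iterating converges to k ≈ 2.17.
Then θ = 4.58/(2.17−1) ≈ 3.91.

k ≈ 2.17, θ ≈ 3.91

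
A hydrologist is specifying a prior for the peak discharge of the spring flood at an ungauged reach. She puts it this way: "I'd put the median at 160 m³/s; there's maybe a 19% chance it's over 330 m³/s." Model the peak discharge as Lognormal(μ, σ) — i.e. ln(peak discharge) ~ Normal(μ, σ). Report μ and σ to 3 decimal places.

μ ≈ 5.075, σ ≈ 0.825

If T ~ Lognormal(μ,σ) then ln T ~ Normal(μ,σ), so the p-quantile of ln T is μ + z_p·σ.
ln(160) = 5.075 and ln(330) = 5.799; z_{0.5} = 0, z_{0.81} = 0.8779.
σ = (5.799 − 5.075)/(0.8779 − (0)) = 0.825.
μ = 5.075 − (0)·0.825 = 5.075.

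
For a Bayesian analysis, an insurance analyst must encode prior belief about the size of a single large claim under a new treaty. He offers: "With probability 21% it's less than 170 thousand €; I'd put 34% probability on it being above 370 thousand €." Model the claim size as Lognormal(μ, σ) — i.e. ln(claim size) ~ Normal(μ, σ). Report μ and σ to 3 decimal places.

If T ~ Lognormal(μ,σ) then ln T ~ Normal(μ,σ), so the p-quantile of ln T is μ + z_p·σ.
ln(170) = 5.136 and ln(370) = 5.914; z_{0.21} = -0.8064, z_{0.66} = 0.4125.
σ = (5.914 − 5.136)/(0.4125 − (-0.8064)) = 0.638.
μ = 5.136 − (-0.8064)·0.638 = 5.650.

μ ≈ 5.650, σ ≈ 0.638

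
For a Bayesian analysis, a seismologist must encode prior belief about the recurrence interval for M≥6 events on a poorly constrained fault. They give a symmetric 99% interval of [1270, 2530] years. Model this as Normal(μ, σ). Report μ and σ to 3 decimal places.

A symmetric 99% interval runs μ ± z·σ with z = 2.576.
Half-width = 630, so σ = 630/2.576 = 244.581.
μ is the interval midpoint, 1900.000.

μ = 1900.000, σ = 244.581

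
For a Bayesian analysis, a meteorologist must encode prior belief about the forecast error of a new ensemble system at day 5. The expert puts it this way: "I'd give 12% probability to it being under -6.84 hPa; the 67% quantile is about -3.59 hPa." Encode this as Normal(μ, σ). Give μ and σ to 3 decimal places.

The p-quantile of Normal(μ,σ) is μ + z_p·σ, with z_{0.12} = -1.175 and z_{0.67} = 0.4399.
Eliminate σ: μ = (z₂·x₁ − z₁·x₂)/(z₂ − z₁) = (0.4399·-6.84 − (-1.175)·-3.59)/1.615 = -4.475.
Then σ = (x₂ − x₁)/(z₂ − z₁) = (-3.59 − -6.84)/1.615 = 2.013.

μ = -4.475, σ = 2.013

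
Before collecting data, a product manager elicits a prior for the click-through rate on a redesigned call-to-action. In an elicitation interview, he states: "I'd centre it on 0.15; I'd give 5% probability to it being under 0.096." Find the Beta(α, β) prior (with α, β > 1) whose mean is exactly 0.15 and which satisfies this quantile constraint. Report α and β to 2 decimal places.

With mean 0.15 fixed, write α = 0.15s, β = 0.85s where s = α+β.
Need P(θ < 0.096) = 0.05 under Beta(0.15s, 0.85s). Normal approximation: (q−m)/√(m(1−m)/s) ≈ z_{0.05} = -1.64, so s ≈ 0.15·0.85·(-1.64)²/(0.096−0.15)² = 118.3.
At s = 118.3: P(θ<0.096) ≈ 0.037. Adjusting to match 0.05 gives s ≈ 100.91.
So α = 0.15·100.91 ≈ 15.14, β = 0.85·100.91 ≈ 85.78.

α ≈ 15.14, β ≈ 85.78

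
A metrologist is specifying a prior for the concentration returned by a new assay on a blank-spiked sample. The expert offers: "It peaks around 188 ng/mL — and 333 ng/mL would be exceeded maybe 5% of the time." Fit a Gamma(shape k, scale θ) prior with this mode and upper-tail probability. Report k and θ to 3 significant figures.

Gamma(k,θ) with k>1 has mode (k−1)θ, so θ = 188/(k−1).
Need P(X < 333) = 0.95 with θ tied to k this way. Start at k = 2, θ = 188: P(X<333) ≈ 0.529.
Too low — raise k to concentrate. Iterating converges to k ≈ 9.53.
Then θ = 188/(9.53−1) ≈ 22.

k ≈ 9.53, θ ≈ 22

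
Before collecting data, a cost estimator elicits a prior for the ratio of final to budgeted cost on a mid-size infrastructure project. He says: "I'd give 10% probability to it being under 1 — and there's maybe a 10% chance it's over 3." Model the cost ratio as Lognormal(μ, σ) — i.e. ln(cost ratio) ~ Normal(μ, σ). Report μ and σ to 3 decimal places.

If T ~ Lognormal(μ,σ) then ln T ~ Normal(μ,σ), so the p-quantile of ln T is μ + z_p·σ.
ln(1) = 0 and ln(3) = 1.099; z_{0.1} = -1.282, z_{0.9} = 1.282.
σ = (1.099 − 0)/(1.282 − (-1.282)) = 0.429.
μ = 0 − (-1.282)·0.429 = 0.549.

μ ≈ 0.549, σ ≈ 0.429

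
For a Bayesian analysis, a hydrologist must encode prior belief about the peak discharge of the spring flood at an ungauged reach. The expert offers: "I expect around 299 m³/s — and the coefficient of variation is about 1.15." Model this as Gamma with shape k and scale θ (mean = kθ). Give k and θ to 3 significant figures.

For Gamma(k, scale θ): mean = kθ, variance = kθ², so CV = 1/√k.
CV = 1.15, hence k = 1/CV² = 0.756.
Then θ = mean/k = 299/0.756 = 395.

k ≈ 0.756, θ ≈ 395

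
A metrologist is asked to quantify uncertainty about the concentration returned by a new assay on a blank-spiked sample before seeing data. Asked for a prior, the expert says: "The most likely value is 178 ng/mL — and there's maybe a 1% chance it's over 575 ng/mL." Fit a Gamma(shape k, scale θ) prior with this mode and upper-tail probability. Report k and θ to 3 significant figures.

Gamma(k,θ) with k>1 has mode (k−1)θ, so θ = 178/(k−1).
Need P(X < 575) = 0.99 with θ tied to k this way. Start at k = 2, θ = 178: P(X<575) ≈ 0.833.
Too low — raise k to concentrate. Iterating converges to k ≈ 4.22.
Then θ = 178/(4.22−1) ≈ 55.4.

k ≈ 4.22, θ ≈ 55.4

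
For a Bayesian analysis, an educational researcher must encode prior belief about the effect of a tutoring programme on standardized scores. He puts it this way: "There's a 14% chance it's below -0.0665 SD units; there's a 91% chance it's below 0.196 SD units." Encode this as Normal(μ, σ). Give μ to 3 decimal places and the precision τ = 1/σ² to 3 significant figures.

The p-quantile of Normal(μ,σ) is μ + z_p·σ, with z_{0.14} = -1.08 and z_{0.91} = 1.341.
Eliminate σ: μ = (z₂·x₁ − z₁·x₂)/(z₂ − z₁) = (1.341·-0.0665 − (-1.08)·0.196)/2.421 = 0.051.
Then σ = (x₂ − x₁)/(z₂ − z₁) = (0.196 − -0.0665)/2.421 = 0.108.
Precision τ = 1/σ² = 1/0.1084² = 85.1.

μ = 0.051, τ = 85.1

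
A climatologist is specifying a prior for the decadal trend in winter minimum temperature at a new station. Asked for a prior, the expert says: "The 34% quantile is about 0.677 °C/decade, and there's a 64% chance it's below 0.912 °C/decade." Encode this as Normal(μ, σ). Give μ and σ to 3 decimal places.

μ = 0.803, σ = 0.305

The p-quantile of Normal(μ,σ) is μ + z_p·σ, with z_{0.34} = -0.4125 and z_{0.64} = 0.3585.
Eliminate σ: μ = (z₂·x₁ − z₁·x₂)/(z₂ − z₁) = (0.3585·0.677 − (-0.4125)·0.912)/0.7709 = 0.803.
Then σ = (x₂ − x₁)/(z₂ − z₁) = (0.912 − 0.677)/0.7709 = 0.305.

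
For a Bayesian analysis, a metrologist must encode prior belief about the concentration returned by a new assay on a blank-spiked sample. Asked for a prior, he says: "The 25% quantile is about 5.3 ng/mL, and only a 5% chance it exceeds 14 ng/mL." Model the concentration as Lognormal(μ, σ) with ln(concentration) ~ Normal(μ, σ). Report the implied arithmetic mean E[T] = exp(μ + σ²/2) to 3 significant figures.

If T ~ Lognormal(μ,σ) then ln T ~ Normal(μ,σ), so the p-quantile of ln T is μ + z_p·σ.
ln(5.3) = 1.668 and ln(14) = 2.639; z_{0.25} = -0.6745, z_{0.95} = 1.645.
σ = (2.639 − 1.668)/(1.645 − (-0.6745)) = 0.419.
μ = 1.668 − (-0.6745)·0.419 = 1.950.
E[T] = exp(μ + σ²/2) = exp(1.950 + 0.0877) = 7.67 ng/mL.

E[T] ≈ 7.67 ng/mL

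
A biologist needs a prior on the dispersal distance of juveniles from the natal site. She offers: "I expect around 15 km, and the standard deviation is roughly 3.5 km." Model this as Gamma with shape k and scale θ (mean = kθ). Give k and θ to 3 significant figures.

For Gamma(k, scale θ): mean = kθ, variance = kθ², so CV = 1/√k.
CV = SD/mean = 3.5/15 = 0.2333, hence k = 1/CV² = 18.4.
Then θ = mean/k = 15/18.4 = 0.817.

k ≈ 18.4, θ ≈ 0.817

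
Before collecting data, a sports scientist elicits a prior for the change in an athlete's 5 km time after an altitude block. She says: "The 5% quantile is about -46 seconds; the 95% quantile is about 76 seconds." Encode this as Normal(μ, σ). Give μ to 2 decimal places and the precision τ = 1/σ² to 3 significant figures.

μ = 15.00, τ = 0.000727

The p-quantile of Normal(μ,σ) is μ + z_p·σ, with z_{0.05} = -1.645 and z_{0.95} = 1.645.
Eliminate σ: μ = (z₂·x₁ − z₁·x₂)/(z₂ − z₁) = (1.645·-46 − (-1.645)·76)/3.29 = 15.00.
Then σ = (x₂ − x₁)/(z₂ − z₁) = (76 − -46)/3.29 = 37.09.
Precision τ = 1/σ² = 1/37.09² = 0.000727.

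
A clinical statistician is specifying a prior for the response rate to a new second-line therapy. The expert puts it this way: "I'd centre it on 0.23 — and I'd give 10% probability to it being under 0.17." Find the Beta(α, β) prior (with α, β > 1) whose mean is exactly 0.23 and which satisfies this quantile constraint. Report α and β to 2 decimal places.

α ≈ 17.47, β ≈ 58.48

With mean 0.23 fixed, write α = 0.23s, β = 0.77s where s = α+β.
Need P(θ < 0.17) = 0.1 under Beta(0.23s, 0.77s). Normal approximation: (q−m)/√(m(1−m)/s) ≈ z_{0.1} = -1.28, so s ≈ 0.23·0.77·(-1.28)²/(0.17−0.23)² = 80.8.
At s = 80.8: P(θ<0.17) ≈ 0.093. Adjusting to match 0.1 gives s ≈ 75.95.
So α = 0.23·75.95 ≈ 17.47, β = 0.77·75.95 ≈ 58.48.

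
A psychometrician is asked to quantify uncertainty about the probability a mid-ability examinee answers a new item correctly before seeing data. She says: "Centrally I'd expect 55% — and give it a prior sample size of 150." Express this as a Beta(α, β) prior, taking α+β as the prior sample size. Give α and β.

α = 82.5, β = 67.5

Under the effective-sample-size interpretation, Beta(α, β) has prior mean α/(α+β) and prior sample size α+β.
So α+β = 150 and α/(α+β) = 0.55, giving α = 0.55·150 = 82.5 and β = 150 − 82.5 = 67.5.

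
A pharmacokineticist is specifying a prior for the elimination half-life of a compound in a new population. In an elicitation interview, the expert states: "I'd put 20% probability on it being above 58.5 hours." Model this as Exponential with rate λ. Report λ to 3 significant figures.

λ ≈ 0.0275

P(T > 58.5) = e^(−λ·58.5) = 0.2, so λ = −ln(0.2)/58.5 = 0.0275.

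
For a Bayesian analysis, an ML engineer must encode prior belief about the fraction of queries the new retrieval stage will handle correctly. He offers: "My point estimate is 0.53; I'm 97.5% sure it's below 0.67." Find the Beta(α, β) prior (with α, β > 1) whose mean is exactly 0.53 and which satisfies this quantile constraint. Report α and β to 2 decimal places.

α ≈ 24.66, β ≈ 21.87

With mean 0.53 fixed, write α = 0.53s, β = 0.47s where s = α+β.
Need P(θ < 0.67) = 0.975 under Beta(0.53s, 0.47s). Normal approximation: (q−m)/√(m(1−m)/s) ≈ z_{0.975} = 1.96, so s ≈ 0.53·0.47·(1.96)²/(0.67−0.53)² = 48.8.
At s = 48.8: P(θ<0.67) ≈ 0.978. Adjusting to match 0.975 gives s ≈ 46.52.
So α = 0.53·46.52 ≈ 24.66, β = 0.47·46.52 ≈ 21.87.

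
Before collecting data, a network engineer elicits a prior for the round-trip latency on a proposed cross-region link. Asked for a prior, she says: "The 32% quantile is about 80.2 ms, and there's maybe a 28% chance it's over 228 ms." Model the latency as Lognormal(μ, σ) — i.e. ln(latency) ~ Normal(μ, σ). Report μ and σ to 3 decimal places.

μ ≈ 4.850, σ ≈ 0.995

If T ~ Lognormal(μ,σ) then ln T ~ Normal(μ,σ), so the p-quantile of ln T is μ + z_p·σ.
ln(80.2) = 4.385 and ln(228) = 5.429; z_{0.32} = -0.4677, z_{0.72} = 0.5828.
σ = (5.429 − 4.385)/(0.5828 − (-0.4677)) = 0.995.
μ = 4.385 − (-0.4677)·0.995 = 4.850.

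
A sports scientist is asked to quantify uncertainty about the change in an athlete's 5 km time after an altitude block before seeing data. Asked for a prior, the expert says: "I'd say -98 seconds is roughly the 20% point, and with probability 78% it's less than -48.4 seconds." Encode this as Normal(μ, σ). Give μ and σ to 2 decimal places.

For Normal(μ,σ), the p-quantile is μ + z_p·σ. Here z_{0.2} = -0.8416, z_{0.78} = 0.7722.
So -98 = μ − 0.8416σ and -48.4 = μ + 0.7722σ.
Subtracting: σ = (-48.4 − -98)/(0.7722 − (-0.8416)) = 30.73.
Then μ = -98 − (-0.8416)·30.73 = -72.13.

μ = -72.13, σ = 30.73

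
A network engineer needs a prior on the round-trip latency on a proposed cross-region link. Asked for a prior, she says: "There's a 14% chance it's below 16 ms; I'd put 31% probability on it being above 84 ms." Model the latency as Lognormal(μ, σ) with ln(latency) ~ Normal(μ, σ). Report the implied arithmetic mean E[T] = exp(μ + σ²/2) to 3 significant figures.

E[T] ≈ 86.7 ms

If T ~ Lognormal(μ,σ) then ln T ~ Normal(μ,σ), so the p-quantile of ln T is μ + z_p·σ.
ln(16) = 2.773 and ln(84) = 4.431; z_{0.14} = -1.08, z_{0.69} = 0.4959.
σ = (4.431 − 2.773)/(0.4959 − (-1.08)) = 1.052.
μ = 2.773 − (-1.08)·1.052 = 3.909.
E[T] = exp(μ + σ²/2) = exp(3.909 + 0.5534) = 86.7 ms.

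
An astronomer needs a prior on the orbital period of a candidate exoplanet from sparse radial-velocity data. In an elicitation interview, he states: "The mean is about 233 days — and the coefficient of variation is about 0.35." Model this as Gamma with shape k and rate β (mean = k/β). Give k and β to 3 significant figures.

For Gamma(k, rate β): mean = k/β, variance = k/β², so CV = 1/√k.
CV = 0.35, hence k = 1/CV² = 8.16.
Then β = k/mean = 8.16/233 = 0.035.

k ≈ 8.16, β ≈ 0.035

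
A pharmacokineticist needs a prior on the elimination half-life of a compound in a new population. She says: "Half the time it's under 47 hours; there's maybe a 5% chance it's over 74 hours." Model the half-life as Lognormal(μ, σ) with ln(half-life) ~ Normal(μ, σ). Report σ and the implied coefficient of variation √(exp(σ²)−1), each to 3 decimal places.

If T ~ Lognormal(μ,σ) then ln T ~ Normal(μ,σ), so the p-quantile of ln T is μ + z_p·σ.
ln(47) = 3.85 and ln(74) = 4.304; z_{0.5} = 0, z_{0.95} = 1.645.
σ = (4.304 − 3.85)/(1.645 − (0)) = 0.276.
μ = 3.85 − (0)·0.276 = 3.850.
CV = √(exp(σ²)−1) = √(exp(0.0762)−1) = 0.281.

σ ≈ 0.276, CV ≈ 0.281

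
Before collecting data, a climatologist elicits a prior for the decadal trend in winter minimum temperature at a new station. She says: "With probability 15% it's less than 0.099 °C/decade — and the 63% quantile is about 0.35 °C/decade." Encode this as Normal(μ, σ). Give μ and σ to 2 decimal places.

For Normal(μ,σ), the p-quantile is μ + z_p·σ. Here z_{0.15} = -1.036, z_{0.63} = 0.3319.
So 0.099 = μ − 1.036σ and 0.35 = μ + 0.3319σ.
Subtracting: σ = (0.35 − 0.099)/(0.3319 − (-1.036)) = 0.18.
Then μ = 0.099 − (-1.036)·0.18 = 0.29.

μ = 0.29, σ = 0.18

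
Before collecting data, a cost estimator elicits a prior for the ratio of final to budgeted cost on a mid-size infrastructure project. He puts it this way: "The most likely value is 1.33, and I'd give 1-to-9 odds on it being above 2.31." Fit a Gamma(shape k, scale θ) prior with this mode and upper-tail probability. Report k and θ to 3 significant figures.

k ≈ 7.23, θ ≈ 0.214

Gamma(k,θ) with k>1 has mode (k−1)θ, so θ = 1.33/(k−1).
Need P(X < 2.31) = 0.9 with θ tied to k this way. Start at k = 2, θ = 1.33: P(X<2.31) ≈ 0.518.
Too low — raise k to concentrate. Iterating converges to k ≈ 7.23.
Then θ = 1.33/(7.23−1) ≈ 0.214.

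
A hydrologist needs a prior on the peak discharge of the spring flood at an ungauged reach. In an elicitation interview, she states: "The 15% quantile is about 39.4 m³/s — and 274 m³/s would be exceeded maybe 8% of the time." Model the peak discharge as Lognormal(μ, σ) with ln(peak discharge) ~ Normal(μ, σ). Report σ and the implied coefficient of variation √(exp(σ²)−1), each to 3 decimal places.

If T ~ Lognormal(μ,σ) then ln T ~ Normal(μ,σ), so the p-quantile of ln T is μ + z_p·σ.
ln(39.4) = 3.674 and ln(274) = 5.613; z_{0.15} = -1.036, z_{0.92} = 1.405.
σ = (5.613 − 3.674)/(1.405 − (-1.036)) = 0.794.
μ = 3.674 − (-1.036)·0.794 = 4.497.
CV = √(exp(σ²)−1) = √(exp(0.6310)−1) = 0.938.

σ ≈ 0.794, CV ≈ 0.938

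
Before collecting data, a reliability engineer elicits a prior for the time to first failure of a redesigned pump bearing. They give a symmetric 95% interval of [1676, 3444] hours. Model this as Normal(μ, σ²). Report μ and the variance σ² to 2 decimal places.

μ = 2560.00, σ² = 203426.88

A symmetric 95% interval runs μ ± z·σ with z = 1.96.
Half-width = 884, so σ = 884/1.96 = 451.029 and σ² = 203426.88.
μ is the interval midpoint, 2560.00.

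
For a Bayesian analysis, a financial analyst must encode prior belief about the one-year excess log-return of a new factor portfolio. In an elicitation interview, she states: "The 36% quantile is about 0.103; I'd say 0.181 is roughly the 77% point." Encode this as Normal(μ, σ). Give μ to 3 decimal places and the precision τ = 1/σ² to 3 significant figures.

The p-quantile of Normal(μ,σ) is μ + z_p·σ, with z_{0.36} = -0.3585 and z_{0.77} = 0.7388.
Eliminate σ: μ = (z₂·x₁ − z₁·x₂)/(z₂ − z₁) = (0.7388·0.103 − (-0.3585)·0.181)/1.097 = 0.128.
Then σ = (x₂ − x₁)/(z₂ − z₁) = (0.181 − 0.103)/1.097 = 0.071.
Precision τ = 1/σ² = 1/0.07108² = 198.

μ = 0.128, τ = 198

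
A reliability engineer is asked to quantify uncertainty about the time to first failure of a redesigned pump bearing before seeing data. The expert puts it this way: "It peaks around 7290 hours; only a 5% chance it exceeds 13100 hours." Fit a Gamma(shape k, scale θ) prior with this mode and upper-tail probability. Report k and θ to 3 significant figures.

Gamma(k,θ) with k>1 has mode (k−1)θ, so θ = 7290/(k−1).
Need P(X < 13100) = 0.95 with θ tied to k this way. Start at k = 2, θ = 7290: P(X<13100) ≈ 0.536.
Too low — raise k to concentrate. Iterating converges to k ≈ 9.11.
Then θ = 7290/(9.11−1) ≈ 899.

k ≈ 9.11, θ ≈ 899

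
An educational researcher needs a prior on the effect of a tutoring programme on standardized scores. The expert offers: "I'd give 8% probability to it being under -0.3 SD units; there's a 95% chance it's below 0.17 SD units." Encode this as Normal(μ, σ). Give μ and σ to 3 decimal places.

μ = -0.083, σ = 0.154

The p-quantile of Normal(μ,σ) is μ + z_p·σ, with z_{0.08} = -1.405 and z_{0.95} = 1.645.
Eliminate σ: μ = (z₂·x₁ − z₁·x₂)/(z₂ − z₁) = (1.645·-0.3 − (-1.405)·0.17)/3.05 = -0.083.
Then σ = (x₂ − x₁)/(z₂ − z₁) = (0.17 − -0.3)/3.05 = 0.154.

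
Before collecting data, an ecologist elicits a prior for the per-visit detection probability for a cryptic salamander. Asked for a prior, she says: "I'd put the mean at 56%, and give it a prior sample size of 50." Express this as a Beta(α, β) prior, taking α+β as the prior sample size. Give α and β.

Under the effective-sample-size interpretation, Beta(α, β) has prior mean α/(α+β) and prior sample size α+β.
So α+β = 50 and α/(α+β) = 0.56, giving α = 0.56·50 = 28 and β = 50 − 28 = 22.

α = 28, β = 22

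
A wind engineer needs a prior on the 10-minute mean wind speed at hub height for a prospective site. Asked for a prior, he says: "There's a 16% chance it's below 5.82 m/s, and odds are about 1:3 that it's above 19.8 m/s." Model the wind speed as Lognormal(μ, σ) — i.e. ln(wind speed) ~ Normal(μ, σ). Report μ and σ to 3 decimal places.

If T ~ Lognormal(μ,σ) then ln T ~ Normal(μ,σ), so the p-quantile of ln T is μ + z_p·σ.
ln(5.82) = 1.761 and ln(19.8) = 2.986; z_{0.16} = -0.9945, z_{0.75} = 0.6745.
σ = (2.986 − 1.761)/(0.6745 − (-0.9945)) = 0.734.
μ = 1.761 − (-0.9945)·0.734 = 2.491.

μ ≈ 2.491, σ ≈ 0.734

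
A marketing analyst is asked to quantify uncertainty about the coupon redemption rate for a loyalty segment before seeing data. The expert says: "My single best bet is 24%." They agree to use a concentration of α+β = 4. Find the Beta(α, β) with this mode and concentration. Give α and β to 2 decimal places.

α = 1.48, β = 2.52

For α,β > 1 the Beta mode is (α−1)/(α+β−2). With α+β = 4, the mode is (α−1)/2.
Set (α−1)/2 = 0.24 → α = 1 + 0.24·2 = 1.48.
β = 4 − α = 2.52.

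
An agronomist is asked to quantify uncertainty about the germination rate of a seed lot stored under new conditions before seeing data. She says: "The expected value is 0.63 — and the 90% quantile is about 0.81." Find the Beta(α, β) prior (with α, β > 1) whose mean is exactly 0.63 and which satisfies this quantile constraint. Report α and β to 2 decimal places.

α ≈ 6.69, β ≈ 3.93

With mean 0.63 fixed, write α = 0.63s, β = 0.37s where s = α+β.
Need P(θ < 0.81) = 0.9 under Beta(0.63s, 0.37s). Normal approximation: (q−m)/√(m(1−m)/s) ≈ z_{0.9} = 1.28, so s ≈ 0.63·0.37·(1.28)²/(0.81−0.63)² = 11.8.
At s = 11.8: P(θ<0.81) ≈ 0.913. Adjusting to match 0.9 gives s ≈ 10.62.
So α = 0.63·10.62 ≈ 6.69, β = 0.37·10.62 ≈ 3.93.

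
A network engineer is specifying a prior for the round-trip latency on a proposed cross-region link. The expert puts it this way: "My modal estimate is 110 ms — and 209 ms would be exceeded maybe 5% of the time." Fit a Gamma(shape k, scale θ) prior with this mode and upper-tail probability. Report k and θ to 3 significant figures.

Gamma(k,θ) with k>1 has mode (k−1)θ, so θ = 110/(k−1).
Need P(X < 209) = 0.95 with θ tied to k this way. Start at k = 2, θ = 110: P(X<209) ≈ 0.566.
Too low — raise k to concentrate. Iterating converges to k ≈ 7.75.
Then θ = 110/(7.75−1) ≈ 16.3.

k ≈ 7.75, θ ≈ 16.3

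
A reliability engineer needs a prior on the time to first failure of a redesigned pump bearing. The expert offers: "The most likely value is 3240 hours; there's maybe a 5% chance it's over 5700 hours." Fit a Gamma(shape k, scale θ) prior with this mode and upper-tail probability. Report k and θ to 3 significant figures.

Gamma(k,θ) with k>1 has mode (k−1)θ, so θ = 3240/(k−1).
Need P(X < 5700) = 0.95 with θ tied to k this way. Start at k = 2, θ = 3240: P(X<5700) ≈ 0.525.
Too low — raise k to concentrate. Iterating converges to k ≈ 9.74.
Then θ = 3240/(9.74−1) ≈ 371.

k ≈ 9.74, θ ≈ 371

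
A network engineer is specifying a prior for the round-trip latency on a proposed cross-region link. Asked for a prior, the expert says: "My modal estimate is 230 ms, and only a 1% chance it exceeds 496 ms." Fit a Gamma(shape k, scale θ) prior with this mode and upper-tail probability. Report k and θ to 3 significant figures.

Gamma(k,θ) with k>1 has mode (k−1)θ, so θ = 230/(k−1).
Need P(X < 496) = 0.99 with θ tied to k this way. Start at k = 2, θ = 230: P(X<496) ≈ 0.635.
Too low — raise k to concentrate. Iterating converges to k ≈ 9.2.
Then θ = 230/(9.2−1) ≈ 28.1.

k ≈ 9.2, θ ≈ 28.1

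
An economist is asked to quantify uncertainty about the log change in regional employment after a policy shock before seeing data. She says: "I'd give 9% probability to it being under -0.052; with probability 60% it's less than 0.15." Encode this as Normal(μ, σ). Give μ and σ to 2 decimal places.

μ = 0.12, σ = 0.13

The p-quantile of Normal(μ,σ) is μ + z_p·σ, with z_{0.09} = -1.341 and z_{0.6} = 0.2533.
Eliminate σ: μ = (z₂·x₁ − z₁·x₂)/(z₂ − z₁) = (0.2533·-0.052 − (-1.341)·0.15)/1.594 = 0.12.
Then σ = (x₂ − x₁)/(z₂ − z₁) = (0.15 − -0.052)/1.594 = 0.13.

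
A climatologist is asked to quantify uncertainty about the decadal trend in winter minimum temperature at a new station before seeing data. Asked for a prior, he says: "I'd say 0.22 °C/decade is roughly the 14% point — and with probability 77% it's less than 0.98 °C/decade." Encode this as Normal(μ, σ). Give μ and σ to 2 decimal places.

μ = 0.67, σ = 0.42

The p-quantile of Normal(μ,σ) is μ + z_p·σ, with z_{0.14} = -1.08 and z_{0.77} = 0.7388.
Eliminate σ: μ = (z₂·x₁ − z₁·x₂)/(z₂ − z₁) = (0.7388·0.22 − (-1.08)·0.98)/1.819 = 0.67.
Then σ = (x₂ − x₁)/(z₂ − z₁) = (0.98 − 0.22)/1.819 = 0.42.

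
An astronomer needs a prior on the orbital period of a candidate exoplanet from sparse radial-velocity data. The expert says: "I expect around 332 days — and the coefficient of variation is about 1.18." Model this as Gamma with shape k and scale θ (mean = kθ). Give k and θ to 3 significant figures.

For Gamma(k, scale θ): mean = kθ, variance = kθ², so CV = 1/√k.
CV = 1.18, hence k = 1/CV² = 0.718.
Then θ = mean/k = 332/0.718 = 462.

k ≈ 0.718, θ ≈ 462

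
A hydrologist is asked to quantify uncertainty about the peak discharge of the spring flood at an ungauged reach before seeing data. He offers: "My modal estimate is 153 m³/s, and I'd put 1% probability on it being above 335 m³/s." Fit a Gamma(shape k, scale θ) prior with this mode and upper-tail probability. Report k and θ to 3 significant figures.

Gamma(k,θ) with k>1 has mode (k−1)θ, so θ = 153/(k−1).
Need P(X < 335) = 0.99 with θ tied to k this way. Start at k = 2, θ = 153: P(X<335) ≈ 0.643.
Too low — raise k to concentrate. Iterating converges to k ≈ 8.86.
Then θ = 153/(8.86−1) ≈ 19.5.

k ≈ 8.86, θ ≈ 19.5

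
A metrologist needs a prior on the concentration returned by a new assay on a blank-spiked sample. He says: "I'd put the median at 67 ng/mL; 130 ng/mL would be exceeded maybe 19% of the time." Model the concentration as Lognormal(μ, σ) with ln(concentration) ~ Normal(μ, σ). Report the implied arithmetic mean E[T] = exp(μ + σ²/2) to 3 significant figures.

E[T] ≈ 89.1 ng/mL

If T ~ Lognormal(μ,σ) then ln T ~ Normal(μ,σ), so the p-quantile of ln T is μ + z_p·σ.
ln(67) = 4.205 and ln(130) = 4.868; z_{0.5} = 0, z_{0.81} = 0.8779.
σ = (4.868 − 4.205)/(0.8779 − (0)) = 0.755.
μ = 4.205 − (0)·0.755 = 4.205.
E[T] = exp(μ + σ²/2) = exp(4.205 + 0.2850) = 89.1 ng/mL.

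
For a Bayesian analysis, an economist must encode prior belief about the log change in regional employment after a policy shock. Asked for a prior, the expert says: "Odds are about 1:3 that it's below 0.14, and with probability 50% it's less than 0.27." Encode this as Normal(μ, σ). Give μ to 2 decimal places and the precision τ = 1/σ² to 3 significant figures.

μ = 0.27, τ = 26.9

For Normal(μ,σ), the p-quantile is μ + z_p·σ. Here z_{0.25} = -0.6745, z_{0.5} = 0.
So 0.14 = μ − 0.6745σ and 0.27 = μ + 0σ.
Subtracting: σ = (0.27 − 0.14)/(0 − (-0.6745)) = 0.19.
Then μ = 0.14 − (-0.6745)·0.19 = 0.27.
Precision τ = 1/σ² = 1/0.1927² = 26.9.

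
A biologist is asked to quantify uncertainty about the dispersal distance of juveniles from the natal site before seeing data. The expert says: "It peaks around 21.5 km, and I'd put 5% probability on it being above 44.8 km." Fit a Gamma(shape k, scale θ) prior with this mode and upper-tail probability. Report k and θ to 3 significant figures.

k ≈ 6.13, θ ≈ 4.19

Gamma(k,θ) with k>1 has mode (k−1)θ, so θ = 21.5/(k−1).
Need P(X < 44.8) = 0.95 with θ tied to k this way. Start at k = 2, θ = 21.5: P(X<44.8) ≈ 0.616.
Too low — raise k to concentrate. Iterating converges to k ≈ 6.13.
Then θ = 21.5/(6.13−1) ≈ 4.19.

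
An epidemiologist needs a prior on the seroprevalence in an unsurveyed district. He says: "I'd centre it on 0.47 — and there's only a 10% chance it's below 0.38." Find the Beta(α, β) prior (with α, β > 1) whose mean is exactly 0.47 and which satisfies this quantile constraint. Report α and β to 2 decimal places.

α ≈ 23.44, β ≈ 26.44

With mean 0.47 fixed, write α = 0.47s, β = 0.53s where s = α+β.
Need P(θ < 0.38) = 0.1 under Beta(0.47s, 0.53s). Normal approximation: (q−m)/√(m(1−m)/s) ≈ z_{0.1} = -1.28, so s ≈ 0.47·0.53·(-1.28)²/(0.38−0.47)² = 50.5.
At s = 50.5: P(θ<0.38) ≈ 0.099. Adjusting to match 0.1 gives s ≈ 49.88.
So α = 0.47·49.88 ≈ 23.44, β = 0.53·49.88 ≈ 26.44.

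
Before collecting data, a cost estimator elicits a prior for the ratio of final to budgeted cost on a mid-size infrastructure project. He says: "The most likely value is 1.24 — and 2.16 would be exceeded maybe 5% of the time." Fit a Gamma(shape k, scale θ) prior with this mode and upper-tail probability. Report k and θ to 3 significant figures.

k ≈ 10.1, θ ≈ 0.137

Gamma(k,θ) with k>1 has mode (k−1)θ, so θ = 1.24/(k−1).
Need P(X < 2.16) = 0.95 with θ tied to k this way. Start at k = 2, θ = 1.24: P(X<2.16) ≈ 0.520.
Too low — raise k to concentrate. Iterating converges to k ≈ 10.1.
Then θ = 1.24/(10.1−1) ≈ 0.137.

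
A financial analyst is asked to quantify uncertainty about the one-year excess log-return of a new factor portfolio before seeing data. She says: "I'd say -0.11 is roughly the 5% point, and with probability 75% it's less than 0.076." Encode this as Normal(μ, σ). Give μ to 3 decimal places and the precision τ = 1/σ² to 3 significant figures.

μ = 0.022, τ = 155

For Normal(μ,σ), the p-quantile is μ + z_p·σ. Here z_{0.05} = -1.645, z_{0.75} = 0.6745.
So -0.11 = μ − 1.645σ and 0.076 = μ + 0.6745σ.
Subtracting: σ = (0.076 − -0.11)/(0.6745 − (-1.645)) = 0.080.
Then μ = -0.11 − (-1.645)·0.080 = 0.022.
Precision τ = 1/σ² = 1/0.0802² = 155.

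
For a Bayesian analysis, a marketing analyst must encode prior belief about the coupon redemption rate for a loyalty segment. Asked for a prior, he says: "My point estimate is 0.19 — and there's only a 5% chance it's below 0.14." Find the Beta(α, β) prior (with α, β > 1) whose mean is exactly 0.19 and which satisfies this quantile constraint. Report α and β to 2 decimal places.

With mean 0.19 fixed, write α = 0.19s, β = 0.81s where s = α+β.
Need P(θ < 0.14) = 0.05 under Beta(0.19s, 0.81s). Normal approximation: (q−m)/√(m(1−m)/s) ≈ z_{0.05} = -1.64, so s ≈ 0.19·0.81·(-1.64)²/(0.14−0.19)² = 166.6.
At s = 166.6: P(θ<0.14) ≈ 0.041. Adjusting to match 0.05 gives s ≈ 150.49.
So α = 0.19·150.49 ≈ 28.59, β = 0.81·150.49 ≈ 121.89.

α ≈ 28.59, β ≈ 121.89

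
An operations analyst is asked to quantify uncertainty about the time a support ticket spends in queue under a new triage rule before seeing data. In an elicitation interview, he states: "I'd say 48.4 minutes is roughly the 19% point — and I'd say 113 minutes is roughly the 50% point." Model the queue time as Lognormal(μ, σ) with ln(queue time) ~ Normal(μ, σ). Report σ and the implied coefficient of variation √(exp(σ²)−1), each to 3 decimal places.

σ ≈ 0.966, CV ≈ 1.242

If T ~ Lognormal(μ,σ) then ln T ~ Normal(μ,σ), so the p-quantile of ln T is μ + z_p·σ.
ln(48.4) = 3.879 and ln(113) = 4.727; z_{0.19} = -0.8779, z_{0.5} = 0.
σ = (4.727 − 3.879)/(0 − (-0.8779)) = 0.966.
μ = 3.879 − (-0.8779)·0.966 = 4.727.
CV = √(exp(σ²)−1) = √(exp(0.9328)−1) = 1.242.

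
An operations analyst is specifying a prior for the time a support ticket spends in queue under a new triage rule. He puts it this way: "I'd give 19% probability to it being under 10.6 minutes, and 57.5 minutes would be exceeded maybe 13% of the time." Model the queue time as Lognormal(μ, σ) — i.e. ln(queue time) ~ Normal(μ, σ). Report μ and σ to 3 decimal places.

If T ~ Lognormal(μ,σ) then ln T ~ Normal(μ,σ), so the p-quantile of ln T is μ + z_p·σ.
ln(10.6) = 2.361 and ln(57.5) = 4.052; z_{0.19} = -0.8779, z_{0.87} = 1.126.
σ = (4.052 − 2.361)/(1.126 − (-0.8779)) = 0.844.
μ = 2.361 − (-0.8779)·0.844 = 3.101.

μ ≈ 3.101, σ ≈ 0.844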